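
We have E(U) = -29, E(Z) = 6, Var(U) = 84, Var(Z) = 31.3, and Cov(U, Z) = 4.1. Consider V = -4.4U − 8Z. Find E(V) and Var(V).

E(V) = 79.6, Var(V) = 3918.08

E(V) = (-4.4)·E(U) + (-8)·E(Z) = (-4.4)·(-29) + (-8)·6 = 79.6.
Var(V) = a²·Var(U) + b²·Var(Z) + 2ab·Cov(U, Z) with a = -4.4, b = -8.
= (-4.4)²·84 + (-8)²·31.3 + 2·(-4.4)·(-8)·4.1
= 1626.24 + 2003.2 + 288.64 = 3918.08.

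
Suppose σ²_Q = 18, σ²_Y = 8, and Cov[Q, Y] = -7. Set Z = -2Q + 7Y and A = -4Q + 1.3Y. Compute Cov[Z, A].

By bilinearity, Cov[Z, A] = ac·σ²_Q + bd·σ²_Y + (ad+bc)·Cov[Q, Y], with a=-2, b=7, c=-4, d=1.3.
ac·σ²_Q = (-2)·(-4)·18 = 144
bd·σ²_Y = 7·1.3·8 = 72.8
(ad+bc)·Cov[Q, Y] = (-30.6)·(-7) = 214.2
Cov[Z, A] = 144 + 72.8 + 214.2 = 431.

Cov[Z, A] = 431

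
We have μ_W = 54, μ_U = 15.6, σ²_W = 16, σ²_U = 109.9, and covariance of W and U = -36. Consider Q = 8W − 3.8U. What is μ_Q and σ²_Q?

μ_Q = 372.72, σ²_Q = 4799.756

μ_Q = 8·μ_W + (-3.8)·μ_U = 8·54 + (-3.8)·15.6 = 372.72.
σ²_Q = a²·σ²_W + b²·σ²_U + 2ab·covariance of W and U with a = 8, b = -3.8.
= 8²·16 + (-3.8)²·109.9 + 2·8·(-3.8)·(-36)
= 1024 + 1586.956 + 2188.8 = 4799.756.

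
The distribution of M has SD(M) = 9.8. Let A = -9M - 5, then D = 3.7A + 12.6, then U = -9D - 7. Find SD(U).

SD(A) = |-9|·9.8 = 88.2.
SD(D) = |3.7|·88.2 = 326.34.
SD(U) = |-9|·326.34 = 2937.06.

SD(U) = 2937.06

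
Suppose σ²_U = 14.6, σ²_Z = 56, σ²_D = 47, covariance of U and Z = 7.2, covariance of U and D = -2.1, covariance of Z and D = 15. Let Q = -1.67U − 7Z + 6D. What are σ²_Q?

σ²_Q = a²·σ²_U + b²·σ²_Z + c²·σ²_D + 2ab·covariance of U and Z + 2ac·covariance of U and D + 2bc·covariance of Z and D, with a = -1.67, b = -7, c = 6.
= 40.71794 + 2744 + 1692 + 168.336 + 42.084 + (-1260)
= 3427.13794.

σ²_Q = 3427.13794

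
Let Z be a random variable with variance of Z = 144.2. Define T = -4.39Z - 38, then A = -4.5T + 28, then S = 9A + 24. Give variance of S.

variance of S = 4558315.144005

variance of T = (-4.39)²·144.2 = 2779.03682.
variance of A = (-4.5)²·2779.03682 = 56275.495605.
variance of S = 9²·56275.495605 = 4558315.144005.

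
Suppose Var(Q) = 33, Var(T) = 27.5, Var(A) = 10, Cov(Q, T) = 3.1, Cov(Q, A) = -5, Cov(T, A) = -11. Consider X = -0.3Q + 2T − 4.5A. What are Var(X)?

Var(X) = a²·Var(Q) + b²·Var(T) + c²·Var(A) + 2ab·Cov(Q, T) + 2ac·Cov(Q, A) + 2bc·Cov(T, A), with a = -0.3, b = 2, c = -4.5.
= 2.97 + 110 + 202.5 + (-3.72) + (-13.5) + 198
= 496.25.

Var(X) = 496.25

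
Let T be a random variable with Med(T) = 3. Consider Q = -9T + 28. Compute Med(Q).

Med(Q) = 1

A linear map preserves order up to sign, so Med(Q) = a·Med(T) + b = (-9)·3 + 28 = 1.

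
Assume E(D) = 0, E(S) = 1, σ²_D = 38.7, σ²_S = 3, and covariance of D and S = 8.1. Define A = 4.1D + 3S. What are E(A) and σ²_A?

E(A) = 4.1·E(D) + 3·E(S) = 4.1·0 + 3·1 = 3.
σ²_A = a²·σ²_D + b²·σ²_S + 2ab·covariance of D and S with a = 4.1, b = 3.
= 4.1²·38.7 + 3²·3 + 2·4.1·3·8.1
= 650.547 + 27 + 199.26 = 876.807.

E(A) = 3, σ²_A = 876.807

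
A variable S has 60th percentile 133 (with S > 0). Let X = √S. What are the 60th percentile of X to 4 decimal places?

60th percentile of X = 11.5326

√S is increasing, so P_{60}(X) = g(P_{60}(S)) ≈ 11.5326.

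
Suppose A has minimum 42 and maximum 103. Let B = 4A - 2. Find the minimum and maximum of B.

min(B) = 166, max(B) = 410

a = 4 > 0, so min(B) = a·min(A)+b = 4·42 + (-2) = 166 and max(B) = 4·103 + (-2) = 410.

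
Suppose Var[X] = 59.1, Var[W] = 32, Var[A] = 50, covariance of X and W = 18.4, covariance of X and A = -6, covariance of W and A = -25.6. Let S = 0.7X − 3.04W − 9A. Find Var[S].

Var[S] = 2971.1478

Var[S] = a²·Var[X] + b²·Var[W] + c²·Var[A] + 2ab·covariance of X and W + 2ac·covariance of X and A + 2bc·covariance of W and A, with a = 0.7, b = -3.04, c = -9.
= 28.959 + 295.7312 + 4050 + (-78.3104) + 75.6 + (-1400.832)
= 2971.1478.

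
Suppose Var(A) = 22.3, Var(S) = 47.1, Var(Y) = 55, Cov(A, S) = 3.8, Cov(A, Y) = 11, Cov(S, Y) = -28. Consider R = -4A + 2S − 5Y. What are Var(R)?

Var(R) = 2859.4

Var(R) = a²·Var(A) + b²·Var(S) + c²·Var(Y) + 2ab·Cov(A, S) + 2ac·Cov(A, Y) + 2bc·Cov(S, Y), with a = -4, b = 2, c = -5.
= 356.8 + 188.4 + 1375 + (-60.8) + 440 + 560
= 2859.4.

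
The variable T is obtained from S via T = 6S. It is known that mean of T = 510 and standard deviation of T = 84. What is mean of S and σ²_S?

From T = 6S: mean of T = a·mean of S + b, so mean of S = (mean of T − b)/a = (510 − 0)/6 = 85.
σ²_T = 84² = 7056.
σ²_T = a²·σ²_S, so σ²_S = 7056/6² = 196.

mean of S = 85, σ²_S = 196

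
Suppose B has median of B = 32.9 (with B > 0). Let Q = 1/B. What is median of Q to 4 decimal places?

1/B is monotone on this domain, so median of Q = 1/(32.9) ≈ 0.0304.

median of Q = 0.0304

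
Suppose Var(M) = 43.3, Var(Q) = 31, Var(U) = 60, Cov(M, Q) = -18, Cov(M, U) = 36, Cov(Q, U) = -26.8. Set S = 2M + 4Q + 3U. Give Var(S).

Var(S) = a²·Var(M) + b²·Var(Q) + c²·Var(U) + 2ab·Cov(M, Q) + 2ac·Cov(M, U) + 2bc·Cov(Q, U), with a = 2, b = 4, c = 3.
= 173.2 + 496 + 540 + (-288) + 432 + (-643.2)
= 710.

Var(S) = 710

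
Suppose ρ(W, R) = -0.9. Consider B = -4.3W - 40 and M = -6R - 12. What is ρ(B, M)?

ρ(B, M) = -0.9

Linear rescalings preserve correlation up to sign; here the slopes -4.3 and -6 have the same sign, so ρ(B, M) = ρ(W, R) = -0.9.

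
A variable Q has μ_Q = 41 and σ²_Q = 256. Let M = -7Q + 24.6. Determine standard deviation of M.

standard deviation of M = 112

M = -7Q + 24.6 is linear with a = -7, b = 24.6.
standard deviation of Q = √256 = 16.
standard deviation of M = |a|·standard deviation of Q = |-7|·16 = 112.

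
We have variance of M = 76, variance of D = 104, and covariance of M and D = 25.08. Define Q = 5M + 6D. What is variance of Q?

variance of Q = 7148.8

variance of Q = a²·variance of M + b²·variance of D + 2ab·covariance of M and D with a = 5, b = 6.
= 5²·76 + 6²·104 + 2·5·6·25.08
= 1900 + 3744 + 1504.8 = 7148.8.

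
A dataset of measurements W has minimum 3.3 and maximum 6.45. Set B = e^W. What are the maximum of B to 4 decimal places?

e^W is increasing on this domain, so max(B) comes from max(W) = 6.45: max(B) = exp(6.45) ≈ 632.7023.

max(B) = 632.7023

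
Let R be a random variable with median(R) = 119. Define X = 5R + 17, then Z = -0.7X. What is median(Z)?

median(X) = 5·119 + 17 = 612.
median(Z) = (-0.7)·612 = -428.4.

median(Z) = -428.4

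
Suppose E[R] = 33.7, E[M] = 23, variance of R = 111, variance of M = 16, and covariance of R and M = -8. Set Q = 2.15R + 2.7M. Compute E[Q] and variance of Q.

E[Q] = 134.555, variance of Q = 536.8575

E[Q] = 2.15·E[R] + 2.7·E[M] = 2.15·33.7 + 2.7·23 = 134.555.
variance of Q = a²·variance of R + b²·variance of M + 2ab·covariance of R and M with a = 2.15, b = 2.7.
= 2.15²·111 + 2.7²·16 + 2·2.15·2.7·(-8)
= 513.0975 + 116.64 + (-92.88) = 536.8575.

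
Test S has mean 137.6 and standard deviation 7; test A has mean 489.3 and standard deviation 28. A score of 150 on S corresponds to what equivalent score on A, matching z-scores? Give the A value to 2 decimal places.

z = (150 − 137.6)/7 ≈ 1.7714.
A = 489.3 + z·28 = 489.3 + (150 − 137.6)·28/7 = 538.90.

A = 538.90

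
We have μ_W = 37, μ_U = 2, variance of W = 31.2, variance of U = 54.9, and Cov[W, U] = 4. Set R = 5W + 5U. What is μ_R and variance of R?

μ_R = 195, variance of R = 2352.5

μ_R = 5·μ_W + 5·μ_U = 5·37 + 5·2 = 195.
variance of R = a²·variance of W + b²·variance of U + 2ab·Cov[W, U] with a = 5, b = 5.
= 5²·31.2 + 5²·54.9 + 2·5·5·4
= 780 + 1372.5 + 200 = 2352.5.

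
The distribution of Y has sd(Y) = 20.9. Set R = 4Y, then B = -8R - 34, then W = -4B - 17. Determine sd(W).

sd(W) = 2675.2

sd(R) = |4|·20.9 = 83.6.
sd(B) = |-8|·83.6 = 668.8.
sd(W) = |-4|·668.8 = 2675.2.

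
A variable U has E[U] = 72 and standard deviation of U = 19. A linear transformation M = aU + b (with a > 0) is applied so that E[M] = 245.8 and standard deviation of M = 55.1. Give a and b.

a = 2.9, b = 37

standard deviation of M = a·standard deviation of U (a > 0), so a = 55.1/19 = 2.9.
E[M] = a·E[U] + b, so b = 245.8 − 2.9·72 = 37.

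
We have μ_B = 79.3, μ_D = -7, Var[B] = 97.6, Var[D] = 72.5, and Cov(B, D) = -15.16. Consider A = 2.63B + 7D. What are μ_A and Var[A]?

μ_A = 2.63·μ_B + 7·μ_D = 2.63·79.3 + 7·(-7) = 159.559.
Var[A] = a²·Var[B] + b²·Var[D] + 2ab·Cov(B, D) with a = 2.63, b = 7.
= 2.63²·97.6 + 7²·72.5 + 2·2.63·7·(-15.16)
= 675.08944 + 3552.5 + (-558.1912) = 3669.39824.

μ_A = 159.559, Var[A] = 3669.39824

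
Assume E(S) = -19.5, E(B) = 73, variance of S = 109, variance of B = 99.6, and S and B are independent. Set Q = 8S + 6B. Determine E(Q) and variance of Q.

E(Q) = 8·E(S) + 6·E(B) = 8·(-19.5) + 6·73 = 282.
variance of Q = a²·variance of S + b²·variance of B + 2ab·Cov(S, B) with a = 8, b = 6.
Independence gives Cov(S, B) = 0.
= 8²·109 + 6²·99.6 + 2·8·6·0
= 6976 + 3585.6 + 0 = 10561.6.

E(Q) = 282, variance of Q = 10561.6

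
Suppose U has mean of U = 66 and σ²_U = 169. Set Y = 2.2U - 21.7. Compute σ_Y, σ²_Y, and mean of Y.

σ_Y = 28.6, σ²_Y = 817.96, mean of Y = 123.5

Y = 2.2U - 21.7 is linear with a = 2.2, b = -21.7.
σ_U = √169 = 13.
σ_Y = |a|·σ_U = |2.2|·13 = 28.6.
σ²_Y = a²·σ²_U = 2.2²·169 = 817.96 (the additive constant -21.7 does not affect variance).
mean of Y = a·mean of U + b = 2.2·66 + (-21.7) = 123.5.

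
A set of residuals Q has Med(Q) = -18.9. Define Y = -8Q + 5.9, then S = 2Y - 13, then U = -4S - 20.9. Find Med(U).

Med(U) = -1225.7

Med(Y) = (-8)·(-18.9) + 5.9 = 157.1.
Med(S) = 2·157.1 + (-13) = 301.2.
Med(U) = (-4)·301.2 + (-20.9) = -1225.7.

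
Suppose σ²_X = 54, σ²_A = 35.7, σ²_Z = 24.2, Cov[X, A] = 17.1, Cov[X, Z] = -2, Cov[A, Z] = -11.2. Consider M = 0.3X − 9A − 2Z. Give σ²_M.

σ²_M = a²·σ²_X + b²·σ²_A + c²·σ²_Z + 2ab·Cov[X, A] + 2ac·Cov[X, Z] + 2bc·Cov[A, Z], with a = 0.3, b = -9, c = -2.
= 4.86 + 2891.7 + 96.8 + (-92.34) + 2.4 + (-403.2)
= 2500.22.

σ²_M = 2500.22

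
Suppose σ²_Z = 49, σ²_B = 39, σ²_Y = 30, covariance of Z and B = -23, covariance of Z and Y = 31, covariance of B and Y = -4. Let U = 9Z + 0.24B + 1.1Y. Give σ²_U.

σ²_U = a²·σ²_Z + b²·σ²_B + c²·σ²_Y + 2ab·covariance of Z and B + 2ac·covariance of Z and Y + 2bc·covariance of B and Y, with a = 9, b = 0.24, c = 1.1.
= 3969 + 2.2464 + 36.3 + (-99.36) + 613.8 + (-2.112)
= 4519.8744.

σ²_U = 4519.8744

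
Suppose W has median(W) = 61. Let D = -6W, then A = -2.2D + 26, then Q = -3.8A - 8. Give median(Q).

median(D) = (-6)·61 = -366.
median(A) = (-2.2)·(-366) + 26 = 831.2.
median(Q) = (-3.8)·831.2 + (-8) = -3166.56.

median(Q) = -3166.56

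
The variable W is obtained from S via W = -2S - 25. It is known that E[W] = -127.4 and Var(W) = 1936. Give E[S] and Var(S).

From W = -2S - 25: E[W] = a·E[S] + b, so E[S] = (E[W] − b)/a = (-127.4 − (-25))/(-2) = 51.2.
Var(W) = a²·Var(S), so Var(S) = 1936/(-2)² = 484.

E[S] = 51.2, Var(S) = 484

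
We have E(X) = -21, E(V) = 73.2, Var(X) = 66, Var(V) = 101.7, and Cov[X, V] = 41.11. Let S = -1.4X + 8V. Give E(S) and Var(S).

E(S) = (-1.4)·E(X) + 8·E(V) = (-1.4)·(-21) + 8·73.2 = 615.
Var(S) = a²·Var(X) + b²·Var(V) + 2ab·Cov[X, V] with a = -1.4, b = 8.
= (-1.4)²·66 + 8²·101.7 + 2·(-1.4)·8·41.11
= 129.36 + 6508.8 + (-920.864) = 5717.296.

E(S) = 615, Var(S) = 5717.296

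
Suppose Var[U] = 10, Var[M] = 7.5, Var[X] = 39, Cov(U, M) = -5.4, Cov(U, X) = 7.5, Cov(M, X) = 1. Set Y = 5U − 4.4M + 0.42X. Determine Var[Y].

Var[Y] = a²·Var[U] + b²·Var[M] + c²·Var[X] + 2ab·Cov(U, M) + 2ac·Cov(U, X) + 2bc·Cov(M, X), with a = 5, b = -4.4, c = 0.42.
= 250 + 145.2 + 6.8796 + 237.6 + 31.5 + (-3.696)
= 667.4836.

Var[Y] = 667.4836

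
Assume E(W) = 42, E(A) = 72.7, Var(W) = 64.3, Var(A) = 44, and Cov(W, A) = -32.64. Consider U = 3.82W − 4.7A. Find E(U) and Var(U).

E(U) = -181.25, Var(U) = 3082.28844

E(U) = 3.82·E(W) + (-4.7)·E(A) = 3.82·42 + (-4.7)·72.7 = -181.25.
Var(U) = a²·Var(W) + b²·Var(A) + 2ab·Cov(W, A) with a = 3.82, b = -4.7.
= 3.82²·64.3 + (-4.7)²·44 + 2·3.82·(-4.7)·(-32.64)
= 938.29132 + 971.96 + 1172.03712 = 3082.28844.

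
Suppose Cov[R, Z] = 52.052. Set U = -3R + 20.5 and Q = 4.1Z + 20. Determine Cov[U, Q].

Cov[U, Q] = -640.2396

Cov[U, Q] = a·c·Cov[R, Z] = (-3)·4.1·52.052 = -640.2396. Additive constants drop out.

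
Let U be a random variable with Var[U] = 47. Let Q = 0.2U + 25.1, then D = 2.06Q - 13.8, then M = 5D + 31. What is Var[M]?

Var[Q] = 0.2²·47 = 1.88.
Var[D] = 2.06²·1.88 = 7.977968.
Var[M] = 5²·7.977968 = 199.4492.

Var[M] = 199.4492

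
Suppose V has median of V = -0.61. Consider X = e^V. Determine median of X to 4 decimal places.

e^V is monotone on this domain, so median of X = exp(-0.61) ≈ 0.5434.

median of X = 0.5434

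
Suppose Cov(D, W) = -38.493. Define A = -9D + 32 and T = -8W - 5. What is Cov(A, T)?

Cov(A, T) = a·c·Cov(D, W) = (-9)·(-8)·(-38.493) = -2771.496. Additive constants drop out.

Cov(A, T) = -2771.496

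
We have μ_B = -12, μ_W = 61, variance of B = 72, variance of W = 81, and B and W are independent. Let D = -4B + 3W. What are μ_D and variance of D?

μ_D = (-4)·μ_B + 3·μ_W = (-4)·(-12) + 3·61 = 231.
variance of D = a²·variance of B + b²·variance of W + 2ab·Cov(B, W) with a = -4, b = 3.
Independence gives Cov(B, W) = 0.
= (-4)²·72 + 3²·81 + 2·(-4)·3·0
= 1152 + 729 + 0 = 1881.

μ_D = 231, variance of D = 1881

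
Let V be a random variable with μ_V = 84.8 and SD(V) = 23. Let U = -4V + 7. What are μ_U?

μ_U = -332.2

U = -4V + 7 is linear with a = -4, b = 7.
μ_U = a·μ_V + b = (-4)·84.8 + 7 = -332.2.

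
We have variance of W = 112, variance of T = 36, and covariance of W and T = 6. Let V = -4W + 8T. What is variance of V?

variance of V = 3712

variance of V = a²·variance of W + b²·variance of T + 2ab·covariance of W and T with a = -4, b = 8.
= (-4)²·112 + 8²·36 + 2·(-4)·8·6
= 1792 + 2304 + (-384) = 3712.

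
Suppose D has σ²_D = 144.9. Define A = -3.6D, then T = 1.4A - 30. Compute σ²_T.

σ²_A = (-3.6)²·144.9 = 1877.904.
σ²_T = 1.4²·1877.904 = 3680.69184.

σ²_T = 3680.69184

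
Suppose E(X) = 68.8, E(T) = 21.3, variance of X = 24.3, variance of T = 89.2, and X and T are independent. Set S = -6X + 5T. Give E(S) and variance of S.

E(S) = (-6)·E(X) + 5·E(T) = (-6)·68.8 + 5·21.3 = -306.3.
variance of S = a²·variance of X + b²·variance of T + 2ab·Cov(X, T) with a = -6, b = 5.
Independence gives Cov(X, T) = 0.
= (-6)²·24.3 + 5²·89.2 + 2·(-6)·5·0
= 874.8 + 2230 + 0 = 3104.8.

E(S) = -306.3, variance of S = 3104.8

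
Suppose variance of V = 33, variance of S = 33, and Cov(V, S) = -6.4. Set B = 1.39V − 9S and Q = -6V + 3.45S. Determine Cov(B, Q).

By bilinearity, Cov(B, Q) = ac·variance of V + bd·variance of S + (ad+bc)·Cov(V, S), with a=1.39, b=-9, c=-6, d=3.45.
ac·variance of V = 1.39·(-6)·33 = -275.22
bd·variance of S = (-9)·3.45·33 = -1024.65
(ad+bc)·Cov(V, S) = (58.7955)·(-6.4) = -376.2912
Cov(B, Q) = -275.22 + (-1024.65) + (-376.2912) = -1676.1612.

Cov(B, Q) = -1676.1612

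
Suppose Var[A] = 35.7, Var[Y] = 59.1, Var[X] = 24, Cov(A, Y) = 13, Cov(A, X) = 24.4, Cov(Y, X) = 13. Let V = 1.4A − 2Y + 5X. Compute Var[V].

Var[V] = a²·Var[A] + b²·Var[Y] + c²·Var[X] + 2ab·Cov(A, Y) + 2ac·Cov(A, X) + 2bc·Cov(Y, X), with a = 1.4, b = -2, c = 5.
= 69.972 + 236.4 + 600 + (-72.8) + 341.6 + (-260)
= 915.172.

Var[V] = 915.172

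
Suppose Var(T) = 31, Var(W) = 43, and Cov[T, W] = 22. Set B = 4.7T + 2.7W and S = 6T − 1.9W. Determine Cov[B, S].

Cov[B, S] = 813.55

By bilinearity, Cov[B, S] = ac·Var(T) + bd·Var(W) + (ad+bc)·Cov[T, W], with a=4.7, b=2.7, c=6, d=-1.9.
ac·Var(T) = 4.7·6·31 = 874.2
bd·Var(W) = 2.7·(-1.9)·43 = -220.59
(ad+bc)·Cov[T, W] = (7.27)·22 = 159.94
Cov[B, S] = 874.2 + (-220.59) + 159.94 = 813.55.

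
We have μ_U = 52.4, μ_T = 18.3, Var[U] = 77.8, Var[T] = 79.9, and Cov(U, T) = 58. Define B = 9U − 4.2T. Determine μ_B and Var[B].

μ_B = 394.74, Var[B] = 3326.436

μ_B = 9·μ_U + (-4.2)·μ_T = 9·52.4 + (-4.2)·18.3 = 394.74.
Var[B] = a²·Var[U] + b²·Var[T] + 2ab·Cov(U, T) with a = 9, b = -4.2.
= 9²·77.8 + (-4.2)²·79.9 + 2·9·(-4.2)·58
= 6301.8 + 1409.436 + (-4384.8) = 3326.436.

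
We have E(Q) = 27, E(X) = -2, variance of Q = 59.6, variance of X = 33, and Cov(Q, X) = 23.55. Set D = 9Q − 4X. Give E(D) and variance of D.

E(D) = 9·E(Q) + (-4)·E(X) = 9·27 + (-4)·(-2) = 251.
variance of D = a²·variance of Q + b²·variance of X + 2ab·Cov(Q, X) with a = 9, b = -4.
= 9²·59.6 + (-4)²·33 + 2·9·(-4)·23.55
= 4827.6 + 528 + (-1695.6) = 3660.

E(D) = 251, variance of D = 3660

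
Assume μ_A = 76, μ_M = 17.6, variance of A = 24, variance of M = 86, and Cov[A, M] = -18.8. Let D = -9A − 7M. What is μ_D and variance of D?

μ_D = (-9)·μ_A + (-7)·μ_M = (-9)·76 + (-7)·17.6 = -807.2.
variance of D = a²·variance of A + b²·variance of M + 2ab·Cov[A, M] with a = -9, b = -7.
= (-9)²·24 + (-7)²·86 + 2·(-9)·(-7)·(-18.8)
= 1944 + 4214 + (-2368.8) = 3789.2.

μ_D = -807.2, variance of D = 3789.2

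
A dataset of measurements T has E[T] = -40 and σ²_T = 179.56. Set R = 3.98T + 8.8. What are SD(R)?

SD(R) = 53.332

R = 3.98T + 8.8 is linear with a = 3.98, b = 8.8.
SD(T) = √179.56 = 13.4.
SD(R) = |a|·SD(T) = |3.98|·13.4 = 53.332.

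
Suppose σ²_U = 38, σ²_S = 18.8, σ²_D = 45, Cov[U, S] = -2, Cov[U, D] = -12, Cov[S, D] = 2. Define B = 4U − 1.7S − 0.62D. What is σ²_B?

σ²_B = a²·σ²_U + b²·σ²_S + c²·σ²_D + 2ab·Cov[U, S] + 2ac·Cov[U, D] + 2bc·Cov[S, D], with a = 4, b = -1.7, c = -0.62.
= 608 + 54.332 + 17.298 + 27.2 + 59.52 + 4.216
= 770.566.

σ²_B = 770.566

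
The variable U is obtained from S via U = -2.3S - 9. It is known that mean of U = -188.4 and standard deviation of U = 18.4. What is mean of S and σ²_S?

From U = -2.3S - 9: mean of U = a·mean of S + b, so mean of S = (mean of U − b)/a = (-188.4 − (-9))/(-2.3) = 78.
σ²_U = 18.4² = 338.56.
σ²_U = a²·σ²_S, so σ²_S = 338.56/(-2.3)² = 64.

mean of S = 78, σ²_S = 64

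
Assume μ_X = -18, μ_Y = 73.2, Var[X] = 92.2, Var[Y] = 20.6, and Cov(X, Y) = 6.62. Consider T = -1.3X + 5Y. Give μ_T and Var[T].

μ_T = 389.4, Var[T] = 584.758

μ_T = (-1.3)·μ_X + 5·μ_Y = (-1.3)·(-18) + 5·73.2 = 389.4.
Var[T] = a²·Var[X] + b²·Var[Y] + 2ab·Cov(X, Y) with a = -1.3, b = 5.
= (-1.3)²·92.2 + 5²·20.6 + 2·(-1.3)·5·6.62
= 155.818 + 515 + (-86.06) = 584.758.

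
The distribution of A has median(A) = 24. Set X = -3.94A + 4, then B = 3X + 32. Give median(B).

median(X) = (-3.94)·24 + 4 = -90.56.
median(B) = 3·(-90.56) + 32 = -239.68.

median(B) = -239.68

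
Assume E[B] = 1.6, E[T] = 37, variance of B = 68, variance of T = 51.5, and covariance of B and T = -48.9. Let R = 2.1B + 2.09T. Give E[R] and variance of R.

E[R] = 2.1·E[B] + 2.09·E[T] = 2.1·1.6 + 2.09·37 = 80.69.
variance of R = a²·variance of B + b²·variance of T + 2ab·covariance of B and T with a = 2.1, b = 2.09.
= 2.1²·68 + 2.09²·51.5 + 2·2.1·2.09·(-48.9)
= 299.88 + 224.95715 + (-429.2442) = 95.59295.

E[R] = 80.69, variance of R = 95.59295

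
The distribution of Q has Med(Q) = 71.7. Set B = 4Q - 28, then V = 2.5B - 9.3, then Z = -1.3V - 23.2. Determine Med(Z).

Med(Z) = -852.21

Med(B) = 4·71.7 + (-28) = 258.8.
Med(V) = 2.5·258.8 + (-9.3) = 637.7.
Med(Z) = (-1.3)·637.7 + (-23.2) = -852.21.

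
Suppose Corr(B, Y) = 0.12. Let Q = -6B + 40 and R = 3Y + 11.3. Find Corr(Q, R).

Corr(Q, R) = -0.12

Linear rescalings preserve |correlation|; the slopes -6 and 3 have opposite signs, so the correlation flips sign: Corr(Q, R) = −Corr(B, Y) = -0.12.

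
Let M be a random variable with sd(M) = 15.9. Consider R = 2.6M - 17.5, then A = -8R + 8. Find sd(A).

sd(R) = |2.6|·15.9 = 41.34.
sd(A) = |-8|·41.34 = 330.72.

sd(A) = 330.72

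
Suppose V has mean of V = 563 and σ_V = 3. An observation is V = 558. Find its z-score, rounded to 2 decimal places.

z = -1.67

z = (V − mean of V) / σ_V = (558 − 563) / 3 ≈ -1.67.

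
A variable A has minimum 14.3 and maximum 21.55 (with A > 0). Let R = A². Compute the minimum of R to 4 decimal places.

A² is increasing on this domain, so min(R) comes from min(A) = 14.3: min(R) = square(14.3) = 204.49.

min(R) = 204.49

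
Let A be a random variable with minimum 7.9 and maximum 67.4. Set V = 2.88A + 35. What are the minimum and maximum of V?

min(V) = 57.752, max(V) = 229.112

a = 2.88 > 0, so min(V) = a·min(A)+b = 2.88·7.9 + 35 = 57.752 and max(V) = 2.88·67.4 + 35 = 229.112.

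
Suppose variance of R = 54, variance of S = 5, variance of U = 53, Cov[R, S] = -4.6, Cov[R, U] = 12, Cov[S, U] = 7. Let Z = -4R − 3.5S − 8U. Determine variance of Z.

variance of Z = a²·variance of R + b²·variance of S + c²·variance of U + 2ab·Cov[R, S] + 2ac·Cov[R, U] + 2bc·Cov[S, U], with a = -4, b = -3.5, c = -8.
= 864 + 61.25 + 3392 + (-128.8) + 768 + 392
= 5348.45.

variance of Z = 5348.45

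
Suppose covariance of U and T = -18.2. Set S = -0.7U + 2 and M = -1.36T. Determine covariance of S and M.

covariance of S and M = a·c·covariance of U and T = (-0.7)·(-1.36)·(-18.2) = -17.3264. Additive constants drop out.

covariance of S and M = -17.3264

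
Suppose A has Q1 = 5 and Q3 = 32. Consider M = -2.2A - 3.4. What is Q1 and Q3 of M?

Q1(M) = -73.8, Q3(M) = -14.4

a = -2.2 < 0 reverses order: Q1(M) comes from Q3(A), Q3(M) from Q1(A).
Q1(M) = (-2.2)·32 + (-3.4) = -73.8; Q3(M) = (-2.2)·5 + (-3.4) = -14.4.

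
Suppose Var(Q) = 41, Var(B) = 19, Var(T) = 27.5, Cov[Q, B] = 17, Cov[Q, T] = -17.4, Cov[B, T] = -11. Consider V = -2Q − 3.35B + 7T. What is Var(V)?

Var(V) = a²·Var(Q) + b²·Var(B) + c²·Var(T) + 2ab·Cov[Q, B] + 2ac·Cov[Q, T] + 2bc·Cov[B, T], with a = -2, b = -3.35, c = 7.
= 164 + 213.2275 + 1347.5 + 227.8 + 487.2 + 515.9
= 2955.6275.

Var(V) = 2955.6275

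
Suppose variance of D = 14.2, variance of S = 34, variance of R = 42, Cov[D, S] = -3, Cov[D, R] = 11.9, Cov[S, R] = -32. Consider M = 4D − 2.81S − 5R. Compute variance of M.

variance of M = 237.9074

variance of M = a²·variance of D + b²·variance of S + c²·variance of R + 2ab·Cov[D, S] + 2ac·Cov[D, R] + 2bc·Cov[S, R], with a = 4, b = -2.81, c = -5.
= 227.2 + 268.4674 + 1050 + 67.44 + (-476) + (-899.2)
= 237.9074.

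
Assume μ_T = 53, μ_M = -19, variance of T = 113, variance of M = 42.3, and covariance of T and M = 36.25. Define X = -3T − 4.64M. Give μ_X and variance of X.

μ_X = (-3)·μ_T + (-4.64)·μ_M = (-3)·53 + (-4.64)·(-19) = -70.84.
variance of X = a²·variance of T + b²·variance of M + 2ab·covariance of T and M with a = -3, b = -4.64.
= (-3)²·113 + (-4.64)²·42.3 + 2·(-3)·(-4.64)·36.25
= 1017 + 910.70208 + 1009.2 = 2936.90208.

μ_X = -70.84, variance of X = 2936.90208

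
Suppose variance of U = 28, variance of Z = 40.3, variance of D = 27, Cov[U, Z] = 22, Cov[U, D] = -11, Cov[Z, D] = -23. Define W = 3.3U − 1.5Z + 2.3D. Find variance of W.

variance of W = 312.345

variance of W = a²·variance of U + b²·variance of Z + c²·variance of D + 2ab·Cov[U, Z] + 2ac·Cov[U, D] + 2bc·Cov[Z, D], with a = 3.3, b = -1.5, c = 2.3.
= 304.92 + 90.675 + 142.83 + (-217.8) + (-166.98) + 158.7
= 312.345.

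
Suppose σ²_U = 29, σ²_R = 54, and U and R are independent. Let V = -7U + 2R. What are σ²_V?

σ²_V = 1637

σ²_V = a²·σ²_U + b²·σ²_R + 2ab·Cov(U, R) with a = -7, b = 2.
Independence gives Cov(U, R) = 0.
= (-7)²·29 + 2²·54 + 2·(-7)·2·0
= 1421 + 216 + 0 = 1637.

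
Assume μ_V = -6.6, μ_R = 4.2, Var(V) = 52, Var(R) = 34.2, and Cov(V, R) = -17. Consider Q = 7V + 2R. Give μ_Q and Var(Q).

μ_Q = 7·μ_V + 2·μ_R = 7·(-6.6) + 2·4.2 = -37.8.
Var(Q) = a²·Var(V) + b²·Var(R) + 2ab·Cov(V, R) with a = 7, b = 2.
= 7²·52 + 2²·34.2 + 2·7·2·(-17)
= 2548 + 136.8 + (-476) = 2208.8.

μ_Q = -37.8, Var(Q) = 2208.8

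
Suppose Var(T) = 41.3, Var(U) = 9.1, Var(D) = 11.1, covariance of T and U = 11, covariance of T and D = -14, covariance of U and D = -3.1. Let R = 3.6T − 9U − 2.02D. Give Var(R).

Var(R) = a²·Var(T) + b²·Var(U) + c²·Var(D) + 2ab·covariance of T and U + 2ac·covariance of T and D + 2bc·covariance of U and D, with a = 3.6, b = -9, c = -2.02.
= 535.248 + 737.1 + 45.29244 + (-712.8) + 203.616 + (-112.716)
= 695.74044.

Var(R) = 695.74044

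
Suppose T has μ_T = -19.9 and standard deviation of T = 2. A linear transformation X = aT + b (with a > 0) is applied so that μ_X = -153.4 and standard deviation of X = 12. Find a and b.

a = 6, b = -34

standard deviation of X = a·standard deviation of T (a > 0), so a = 12/2 = 6.
μ_X = a·μ_T + b, so b = -153.4 − 6·(-19.9) = -34.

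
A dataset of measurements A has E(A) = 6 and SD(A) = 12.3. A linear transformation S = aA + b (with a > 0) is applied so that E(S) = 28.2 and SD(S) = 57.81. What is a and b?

a = 4.7, b = 0

SD(S) = a·SD(A) (a > 0), so a = 57.81/12.3 = 4.7.
E(S) = a·E(A) + b, so b = 28.2 − 4.7·6 = 0.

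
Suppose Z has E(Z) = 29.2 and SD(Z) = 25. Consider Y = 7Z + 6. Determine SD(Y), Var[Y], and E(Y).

Y = 7Z + 6 is linear with a = 7, b = 6.
SD(Y) = |a|·SD(Z) = |7|·25 = 175.
Var[Z] = 25² = 625.
Var[Y] = a²·Var[Z] = 7²·625 = 30625 (the additive constant 6 does not affect variance).
E(Y) = a·E(Z) + b = 7·29.2 + 6 = 210.4.

SD(Y) = 175, Var[Y] = 30625, E(Y) = 210.4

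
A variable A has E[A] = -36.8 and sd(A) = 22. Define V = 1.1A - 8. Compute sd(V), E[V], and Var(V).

sd(V) = 24.2, E[V] = -48.48, Var(V) = 585.64

V = 1.1A - 8 is linear with a = 1.1, b = -8.
sd(V) = |a|·sd(A) = |1.1|·22 = 24.2.
E[V] = a·E[A] + b = 1.1·(-36.8) + (-8) = -48.48.
Var(A) = 22² = 484.
Var(V) = a²·Var(A) = 1.1²·484 = 585.64 (the additive constant -8 does not affect variance).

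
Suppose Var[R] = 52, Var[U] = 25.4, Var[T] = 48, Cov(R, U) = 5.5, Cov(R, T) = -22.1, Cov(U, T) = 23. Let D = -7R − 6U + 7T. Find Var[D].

Var[D] = 6510.2

Var[D] = a²·Var[R] + b²·Var[U] + c²·Var[T] + 2ab·Cov(R, U) + 2ac·Cov(R, T) + 2bc·Cov(U, T), with a = -7, b = -6, c = 7.
= 2548 + 914.4 + 2352 + 462 + 2165.8 + (-1932)
= 6510.2.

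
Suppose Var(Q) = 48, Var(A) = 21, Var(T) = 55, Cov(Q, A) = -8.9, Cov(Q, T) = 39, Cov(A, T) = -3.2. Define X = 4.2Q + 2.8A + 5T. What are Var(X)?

Var(X) = 3725.432

Var(X) = a²·Var(Q) + b²·Var(A) + c²·Var(T) + 2ab·Cov(Q, A) + 2ac·Cov(Q, T) + 2bc·Cov(A, T), with a = 4.2, b = 2.8, c = 5.
= 846.72 + 164.64 + 1375 + (-209.328) + 1638 + (-89.6)
= 3725.432.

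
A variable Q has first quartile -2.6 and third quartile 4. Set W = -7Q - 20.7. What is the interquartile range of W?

IQR of Q = Q3 − Q1 = 4 − (-2.6) = 6.6.
Under W = aQ + b, IQR(W) = |a|·IQR(Q) = |-7|·6.6 = 46.2 (shifts cancel; spread scales by |a|).

IQR(W) = 46.2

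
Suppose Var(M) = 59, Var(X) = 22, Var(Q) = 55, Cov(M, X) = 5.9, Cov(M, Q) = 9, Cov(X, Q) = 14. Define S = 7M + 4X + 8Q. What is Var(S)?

Var(S) = a²·Var(M) + b²·Var(X) + c²·Var(Q) + 2ab·Cov(M, X) + 2ac·Cov(M, Q) + 2bc·Cov(X, Q), with a = 7, b = 4, c = 8.
= 2891 + 352 + 3520 + 330.4 + 1008 + 896
= 8997.4.

Var(S) = 8997.4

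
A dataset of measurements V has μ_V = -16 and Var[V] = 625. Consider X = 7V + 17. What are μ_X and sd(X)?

μ_X = -95, sd(X) = 175

X = 7V + 17 is linear with a = 7, b = 17.
μ_X = a·μ_V + b = 7·(-16) + 17 = -95.
sd(V) = √625 = 25.
sd(X) = |a|·sd(V) = |7|·25 = 175.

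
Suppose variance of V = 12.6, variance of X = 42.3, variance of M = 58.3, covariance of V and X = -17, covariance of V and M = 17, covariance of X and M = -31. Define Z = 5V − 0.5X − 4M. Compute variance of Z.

variance of Z = 539.375

variance of Z = a²·variance of V + b²·variance of X + c²·variance of M + 2ab·covariance of V and X + 2ac·covariance of V and M + 2bc·covariance of X and M, with a = 5, b = -0.5, c = -4.
= 315 + 10.575 + 932.8 + 85 + (-680) + (-124)
= 539.375.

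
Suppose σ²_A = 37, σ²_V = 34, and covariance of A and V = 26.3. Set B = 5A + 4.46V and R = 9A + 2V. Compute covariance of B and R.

covariance of B and R = 3286.962

By bilinearity, covariance of B and R = ac·σ²_A + bd·σ²_V + (ad+bc)·covariance of A and V, with a=5, b=4.46, c=9, d=2.
ac·σ²_A = 5·9·37 = 1665
bd·σ²_V = 4.46·2·34 = 303.28
(ad+bc)·covariance of A and V = (50.14)·26.3 = 1318.682
covariance of B and R = 1665 + 303.28 + 1318.682 = 3286.962.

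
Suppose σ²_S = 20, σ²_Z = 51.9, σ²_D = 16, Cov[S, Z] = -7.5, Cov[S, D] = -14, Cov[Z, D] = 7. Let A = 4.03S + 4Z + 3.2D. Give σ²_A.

σ²_A = a²·σ²_S + b²·σ²_Z + c²·σ²_D + 2ab·Cov[S, Z] + 2ac·Cov[S, D] + 2bc·Cov[Z, D], with a = 4.03, b = 4, c = 3.2.
= 324.818 + 830.4 + 163.84 + (-241.8) + (-361.088) + 179.2
= 895.37.

σ²_A = 895.37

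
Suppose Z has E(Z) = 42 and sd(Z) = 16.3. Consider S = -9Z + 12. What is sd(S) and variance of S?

S = -9Z + 12 is linear with a = -9, b = 12.
sd(S) = |a|·sd(Z) = |-9|·16.3 = 146.7.
variance of Z = 16.3² = 265.69.
variance of S = a²·variance of Z = (-9)²·265.69 = 21520.89 (the additive constant 12 does not affect variance).

sd(S) = 146.7, variance of S = 21520.89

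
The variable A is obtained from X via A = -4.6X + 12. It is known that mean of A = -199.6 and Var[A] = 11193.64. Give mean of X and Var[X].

From A = -4.6X + 12: mean of A = a·mean of X + b, so mean of X = (mean of A − b)/a = (-199.6 − 12)/(-4.6) = 46.
Var[A] = a²·Var[X], so Var[X] = 11193.64/(-4.6)² = 529.

mean of X = 46, Var[X] = 529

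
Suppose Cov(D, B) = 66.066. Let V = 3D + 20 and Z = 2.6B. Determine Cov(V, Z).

Cov(V, Z) = 515.3148

Cov(V, Z) = a·c·Cov(D, B) = 3·2.6·66.066 = 515.3148. Additive constants drop out.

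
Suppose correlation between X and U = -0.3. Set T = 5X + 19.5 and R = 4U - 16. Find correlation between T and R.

Linear rescalings preserve correlation up to sign; here the slopes 5 and 4 have the same sign, so correlation between T and R = correlation between X and U = -0.3.

correlation between T and R = -0.3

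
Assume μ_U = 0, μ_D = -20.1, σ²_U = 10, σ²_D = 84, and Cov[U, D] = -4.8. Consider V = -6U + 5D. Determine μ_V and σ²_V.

μ_V = (-6)·μ_U + 5·μ_D = (-6)·0 + 5·(-20.1) = -100.5.
σ²_V = a²·σ²_U + b²·σ²_D + 2ab·Cov[U, D] with a = -6, b = 5.
= (-6)²·10 + 5²·84 + 2·(-6)·5·(-4.8)
= 360 + 2100 + 288 = 2748.

μ_V = -100.5, σ²_V = 2748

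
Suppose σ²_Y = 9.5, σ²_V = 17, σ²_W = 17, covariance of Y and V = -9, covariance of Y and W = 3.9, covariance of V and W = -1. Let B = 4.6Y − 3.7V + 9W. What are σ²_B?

σ²_B = a²·σ²_Y + b²·σ²_V + c²·σ²_W + 2ab·covariance of Y and V + 2ac·covariance of Y and W + 2bc·covariance of V and W, with a = 4.6, b = -3.7, c = 9.
= 201.02 + 232.73 + 1377 + 306.36 + 322.92 + 66.6
= 2506.63.

σ²_B = 2506.63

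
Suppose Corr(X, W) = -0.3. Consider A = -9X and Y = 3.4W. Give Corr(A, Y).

Corr(A, Y) = 0.3

Linear rescalings preserve |correlation|; the slopes -9 and 3.4 have opposite signs, so the correlation flips sign: Corr(A, Y) = −Corr(X, W) = 0.3.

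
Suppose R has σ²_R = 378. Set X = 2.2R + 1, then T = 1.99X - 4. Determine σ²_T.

σ²_X = 2.2²·378 = 1829.52.
σ²_T = 1.99²·1829.52 = 7245.082152.

σ²_T = 7245.082152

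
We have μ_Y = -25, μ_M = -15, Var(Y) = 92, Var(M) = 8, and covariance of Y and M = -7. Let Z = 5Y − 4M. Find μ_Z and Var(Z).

μ_Z = -65, Var(Z) = 2708

μ_Z = 5·μ_Y + (-4)·μ_M = 5·(-25) + (-4)·(-15) = -65.
Var(Z) = a²·Var(Y) + b²·Var(M) + 2ab·covariance of Y and M with a = 5, b = -4.
= 5²·92 + (-4)²·8 + 2·5·(-4)·(-7)
= 2300 + 128 + 280 = 2708.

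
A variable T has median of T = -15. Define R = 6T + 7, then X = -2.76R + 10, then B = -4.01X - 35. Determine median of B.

median of R = 6·(-15) + 7 = -83.
median of X = (-2.76)·(-83) + 10 = 239.08.
median of B = (-4.01)·239.08 + (-35) = -993.7108.

median of B = -993.7108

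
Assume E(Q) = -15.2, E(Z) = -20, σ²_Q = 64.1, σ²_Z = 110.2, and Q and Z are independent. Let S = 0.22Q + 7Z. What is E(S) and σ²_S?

E(S) = 0.22·E(Q) + 7·E(Z) = 0.22·(-15.2) + 7·(-20) = -143.344.
σ²_S = a²·σ²_Q + b²·σ²_Z + 2ab·covariance of Q and Z with a = 0.22, b = 7.
Independence gives covariance of Q and Z = 0.
= 0.22²·64.1 + 7²·110.2 + 2·0.22·7·0
= 3.10244 + 5399.8 + 0 = 5402.90244.

E(S) = -143.344, σ²_S = 5402.90244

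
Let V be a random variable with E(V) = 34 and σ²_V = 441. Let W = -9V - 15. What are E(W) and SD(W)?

W = -9V - 15 is linear with a = -9, b = -15.
E(W) = a·E(V) + b = (-9)·34 + (-15) = -321.
SD(V) = √441 = 21.
SD(W) = |a|·SD(V) = |-9|·21 = 189.

E(W) = -321, SD(W) = 189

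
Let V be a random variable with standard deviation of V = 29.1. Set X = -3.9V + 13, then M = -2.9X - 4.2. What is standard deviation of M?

standard deviation of X = |-3.9|·29.1 = 113.49.
standard deviation of M = |-2.9|·113.49 = 329.121.

standard deviation of M = 329.121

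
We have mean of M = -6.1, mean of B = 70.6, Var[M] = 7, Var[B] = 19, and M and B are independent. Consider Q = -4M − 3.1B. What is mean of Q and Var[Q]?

mean of Q = (-4)·mean of M + (-3.1)·mean of B = (-4)·(-6.1) + (-3.1)·70.6 = -194.46.
Var[Q] = a²·Var[M] + b²·Var[B] + 2ab·Cov[M, B] with a = -4, b = -3.1.
Independence gives Cov[M, B] = 0.
= (-4)²·7 + (-3.1)²·19 + 2·(-4)·(-3.1)·0
= 112 + 182.59 + 0 = 294.59.

mean of Q = -194.46, Var[Q] = 294.59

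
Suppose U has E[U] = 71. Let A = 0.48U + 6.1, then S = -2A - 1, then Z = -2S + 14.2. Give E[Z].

E[A] = 0.48·71 + 6.1 = 40.18.
E[S] = (-2)·40.18 + (-1) = -81.36.
E[Z] = (-2)·(-81.36) + 14.2 = 176.92.

E[Z] = 176.92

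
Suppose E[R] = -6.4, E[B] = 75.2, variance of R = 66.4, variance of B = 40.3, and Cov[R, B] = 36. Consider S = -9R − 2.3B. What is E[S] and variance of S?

E[S] = -115.36, variance of S = 7081.987

E[S] = (-9)·E[R] + (-2.3)·E[B] = (-9)·(-6.4) + (-2.3)·75.2 = -115.36.
variance of S = a²·variance of R + b²·variance of B + 2ab·Cov[R, B] with a = -9, b = -2.3.
= (-9)²·66.4 + (-2.3)²·40.3 + 2·(-9)·(-2.3)·36
= 5378.4 + 213.187 + 1490.4 = 7081.987.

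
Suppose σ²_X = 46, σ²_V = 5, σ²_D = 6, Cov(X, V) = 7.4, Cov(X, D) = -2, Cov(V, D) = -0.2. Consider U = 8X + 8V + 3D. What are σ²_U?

σ²_U = a²·σ²_X + b²·σ²_V + c²·σ²_D + 2ab·Cov(X, V) + 2ac·Cov(X, D) + 2bc·Cov(V, D), with a = 8, b = 8, c = 3.
= 2944 + 320 + 54 + 947.2 + (-96) + (-9.6)
= 4159.6.

σ²_U = 4159.6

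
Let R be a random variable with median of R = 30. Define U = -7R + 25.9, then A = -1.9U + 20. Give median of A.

median of A = 369.79

median of U = (-7)·30 + 25.9 = -184.1.
median of A = (-1.9)·(-184.1) + 20 = 369.79.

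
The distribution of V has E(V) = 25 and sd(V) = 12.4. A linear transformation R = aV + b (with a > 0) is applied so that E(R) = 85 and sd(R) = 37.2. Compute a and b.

sd(R) = a·sd(V) (a > 0), so a = 37.2/12.4 = 3.
E(R) = a·E(V) + b, so b = 85 − 3·25 = 10.

a = 3, b = 10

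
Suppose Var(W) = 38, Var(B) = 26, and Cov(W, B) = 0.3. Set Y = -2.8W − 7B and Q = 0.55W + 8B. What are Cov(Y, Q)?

Cov(Y, Q) = -1522.395

By bilinearity, Cov(Y, Q) = ac·Var(W) + bd·Var(B) + (ad+bc)·Cov(W, B), with a=-2.8, b=-7, c=0.55, d=8.
ac·Var(W) = (-2.8)·0.55·38 = -58.52
bd·Var(B) = (-7)·8·26 = -1456
(ad+bc)·Cov(W, B) = (-26.25)·0.3 = -7.875
Cov(Y, Q) = -58.52 + (-1456) + (-7.875) = -1522.395.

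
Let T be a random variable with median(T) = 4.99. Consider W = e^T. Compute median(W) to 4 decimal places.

e^T is monotone on this domain, so median(W) = exp(4.99) ≈ 146.9364.

median(W) = 146.9364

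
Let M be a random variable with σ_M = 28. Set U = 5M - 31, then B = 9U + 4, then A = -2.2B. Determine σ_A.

σ_U = |5|·28 = 140.
σ_B = |9|·140 = 1260.
σ_A = |-2.2|·1260 = 2772.

σ_A = 2772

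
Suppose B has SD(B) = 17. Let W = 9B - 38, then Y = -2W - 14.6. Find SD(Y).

SD(W) = |9|·17 = 153.
SD(Y) = |-2|·153 = 306.

SD(Y) = 306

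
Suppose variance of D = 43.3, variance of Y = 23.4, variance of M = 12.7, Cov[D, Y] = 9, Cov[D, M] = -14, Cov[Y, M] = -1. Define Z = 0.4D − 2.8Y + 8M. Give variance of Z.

variance of Z = 938.224

variance of Z = a²·variance of D + b²·variance of Y + c²·variance of M + 2ab·Cov[D, Y] + 2ac·Cov[D, M] + 2bc·Cov[Y, M], with a = 0.4, b = -2.8, c = 8.
= 6.928 + 183.456 + 812.8 + (-20.16) + (-89.6) + 44.8
= 938.224.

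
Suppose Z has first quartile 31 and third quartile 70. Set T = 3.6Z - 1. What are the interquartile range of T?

IQR(T) = 140.4

IQR of Z = Q3 − Q1 = 70 − 31 = 39.
Under T = aZ + b, IQR(T) = |a|·IQR(Z) = |3.6|·39 = 140.4 (shifts cancel; spread scales by |a|).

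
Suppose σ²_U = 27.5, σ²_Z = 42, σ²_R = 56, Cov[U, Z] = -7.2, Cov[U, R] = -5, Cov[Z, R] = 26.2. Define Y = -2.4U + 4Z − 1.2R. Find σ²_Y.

σ²_Y = 768.96

σ²_Y = a²·σ²_U + b²·σ²_Z + c²·σ²_R + 2ab·Cov[U, Z] + 2ac·Cov[U, R] + 2bc·Cov[Z, R], with a = -2.4, b = 4, c = -1.2.
= 158.4 + 672 + 80.64 + 138.24 + (-28.8) + (-251.52)
= 768.96.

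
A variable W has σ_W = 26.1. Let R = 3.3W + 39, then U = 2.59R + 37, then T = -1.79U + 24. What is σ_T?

σ_T = 399.307293

σ_R = |3.3|·26.1 = 86.13.
σ_U = |2.59|·86.13 = 223.0767.
σ_T = |-1.79|·223.0767 = 399.307293.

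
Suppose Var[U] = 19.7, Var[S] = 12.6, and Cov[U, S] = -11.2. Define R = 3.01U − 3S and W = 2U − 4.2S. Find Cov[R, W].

By bilinearity, Cov[R, W] = ac·Var[U] + bd·Var[S] + (ad+bc)·Cov[U, S], with a=3.01, b=-3, c=2, d=-4.2.
ac·Var[U] = 3.01·2·19.7 = 118.594
bd·Var[S] = (-3)·(-4.2)·12.6 = 158.76
(ad+bc)·Cov[U, S] = (-18.642)·(-11.2) = 208.7904
Cov[R, W] = 118.594 + 158.76 + 208.7904 = 486.1444.

Cov[R, W] = 486.1444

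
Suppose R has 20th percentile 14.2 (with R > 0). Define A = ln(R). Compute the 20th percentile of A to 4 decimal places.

ln(R) is increasing, so P_{20}(A) = g(P_{20}(R)) ≈ 2.6532.

20th percentile of A = 2.6532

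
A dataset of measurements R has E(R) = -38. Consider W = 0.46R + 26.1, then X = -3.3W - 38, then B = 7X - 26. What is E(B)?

E(W) = 0.46·(-38) + 26.1 = 8.62.
E(X) = (-3.3)·8.62 + (-38) = -66.446.
E(B) = 7·(-66.446) + (-26) = -491.122.

E(B) = -491.122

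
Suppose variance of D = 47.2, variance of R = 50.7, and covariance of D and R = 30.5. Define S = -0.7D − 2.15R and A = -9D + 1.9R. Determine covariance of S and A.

covariance of S and A = 639.8605

By bilinearity, covariance of S and A = ac·variance of D + bd·variance of R + (ad+bc)·covariance of D and R, with a=-0.7, b=-2.15, c=-9, d=1.9.
ac·variance of D = (-0.7)·(-9)·47.2 = 297.36
bd·variance of R = (-2.15)·1.9·50.7 = -207.1095
(ad+bc)·covariance of D and R = (18.02)·30.5 = 549.61
covariance of S and A = 297.36 + (-207.1095) + 549.61 = 639.8605.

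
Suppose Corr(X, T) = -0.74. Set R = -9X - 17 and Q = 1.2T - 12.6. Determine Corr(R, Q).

Corr(R, Q) = 0.74

Linear rescalings preserve |correlation|; the slopes -9 and 1.2 have opposite signs, so the correlation flips sign: Corr(R, Q) = −Corr(X, T) = 0.74.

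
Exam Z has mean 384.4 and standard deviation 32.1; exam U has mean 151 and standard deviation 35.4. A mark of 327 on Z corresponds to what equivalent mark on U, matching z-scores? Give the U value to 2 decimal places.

z = (327 − 384.4)/32.1 ≈ -1.7882.
U = 151 + z·35.4 = 151 + (327 − 384.4)·35.4/32.1 ≈ 87.70.

U = 87.70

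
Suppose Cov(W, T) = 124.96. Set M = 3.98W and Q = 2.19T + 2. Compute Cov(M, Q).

Cov(M, Q) = a·c·Cov(W, T) = 3.98·2.19·124.96 = 1089.176352. Additive constants drop out.

Cov(M, Q) = 1089.176352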